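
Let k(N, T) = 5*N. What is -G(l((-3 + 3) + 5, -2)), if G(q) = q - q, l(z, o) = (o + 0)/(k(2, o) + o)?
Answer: 0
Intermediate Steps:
l(z, o) = o/(10 + o) (l(z, o) = (o + 0)/(5*2 + o) = o/(10 + o))
G(q) = 0
-G(l((-3 + 3) + 5, -2)) = -1*0 = 0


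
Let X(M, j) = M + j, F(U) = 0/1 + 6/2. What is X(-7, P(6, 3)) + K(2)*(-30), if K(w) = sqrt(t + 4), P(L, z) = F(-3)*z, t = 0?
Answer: -58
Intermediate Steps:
F(U) = 3 (F(U) = 0*1 + 6*(1/2) = 0 + 3 = 3)
P(L, z) = 3*z
K(w) = 2 (K(w) = sqrt(0 + 4) = sqrt(4) = 2)
X(-7, P(6, 3)) + K(2)*(-30) = (-7 + 3*3) + 2*(-30) = (-7 + 9) - 60 = 2 - 60 = -58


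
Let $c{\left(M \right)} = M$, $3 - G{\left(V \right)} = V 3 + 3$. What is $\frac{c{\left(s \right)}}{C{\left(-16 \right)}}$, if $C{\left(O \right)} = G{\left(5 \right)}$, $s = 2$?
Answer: $- \frac{2}{15} \approx -0.13333$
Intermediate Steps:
$G{\left(V \right)} = - 3 V$ ($G{\left(V \right)} = 3 - \left(V 3 + 3\right) = 3 - \left(3 V + 3\right) = 3 - \left(3 + 3 V\right) = - 3 V$)
$C{\left(O \right)} = -15$ ($C{\left(O \right)} = \left(-3\right) 5 = -15$)
$\frac{c{\left(s \right)}}{C{\left(-16 \right)}} = \frac{2}{-15} = 2 \left(- \frac{1}{15}\right) = - \frac{2}{15}$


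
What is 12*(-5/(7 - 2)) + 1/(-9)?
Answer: -109/9 ≈ -12.111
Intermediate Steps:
12*(-5/(7 - 2)) + 1/(-9) = 12*(-5/5) - ⅑ = 12*((⅕)*(-5)) - ⅑ = 12*(-1) - ⅑ = -12 - ⅑ = -109/9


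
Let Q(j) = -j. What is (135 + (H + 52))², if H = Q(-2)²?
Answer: 36481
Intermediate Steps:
H = 4 (H = (-1*(-2))² = 2² = 4)
(135 + (H + 52))² = (135 + (4 + 52))² = (135 + 56)² = 191² = 36481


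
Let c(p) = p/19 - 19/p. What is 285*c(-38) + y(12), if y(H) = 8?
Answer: -839/2 ≈ -419.50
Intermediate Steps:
c(p) = -19/p + p/19 (c(p) = p*(1/19) - 19/p = p/19 - 19/p = -19/p + p/19)
285*c(-38) + y(12) = 285*(-19/(-38) + (1/19)*(-38)) + 8 = 285*(-19*(-1/38) - 2) + 8 = 285*(½ - 2) + 8 = 285*(-3/2) + 8 = -855/2 + 8 = -839/2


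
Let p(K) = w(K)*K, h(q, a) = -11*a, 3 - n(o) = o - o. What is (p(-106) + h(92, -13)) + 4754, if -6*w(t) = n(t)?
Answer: 4950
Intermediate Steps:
n(o) = 3 (n(o) = 3 - (o - o) = 3 - 1*0 = 3 + 0 = 3)
w(t) = -½ (w(t) = -⅙*3 = -½)
p(K) = -K/2
(p(-106) + h(92, -13)) + 4754 = (-½*(-106) - 11*(-13)) + 4754 = (53 + 143) + 4754 = 196 + 4754 = 4950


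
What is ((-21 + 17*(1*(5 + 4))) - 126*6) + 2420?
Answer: 1796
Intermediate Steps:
((-21 + 17*(1*(5 + 4))) - 126*6) + 2420 = ((-21 + 17*(1*9)) - 756) + 2420 = ((-21 + 17*9) - 756) + 2420 = ((-21 + 153) - 756) + 2420 = (132 - 756) + 2420 = -624 + 2420 = 1796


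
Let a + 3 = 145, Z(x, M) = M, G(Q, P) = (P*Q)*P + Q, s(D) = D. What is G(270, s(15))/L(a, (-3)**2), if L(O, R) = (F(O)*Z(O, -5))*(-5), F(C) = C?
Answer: 6102/355 ≈ 17.189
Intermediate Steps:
G(Q, P) = Q + Q*P**2 (G(Q, P) = Q*P**2 + Q = Q + Q*P**2)
a = 142 (a = -3 + 145 = 142)
L(O, R) = 25*O (L(O, R) = (O*(-5))*(-5) = -5*O*(-5) = 25*O)
G(270, s(15))/L(a, (-3)**2) = (270*(1 + 15**2))/((25*142)) = (270*(1 + 225))/3550 = (270*226)*(1/3550) = 61020*(1/3550) = 6102/355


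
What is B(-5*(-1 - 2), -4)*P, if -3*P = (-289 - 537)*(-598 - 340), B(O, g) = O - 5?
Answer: -7747880/3 ≈ -2.5826e+6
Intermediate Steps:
B(O, g) = -5 + O
P = -774788/3 (P = -(-289 - 537)*(-598 - 340)/3 = -(-826)*(-938)/3 = -⅓*774788 = -774788/3 ≈ -2.5826e+5)
B(-5*(-1 - 2), -4)*P = (-5 - 5*(-1 - 2))*(-774788/3) = (-5 - 5*(-3))*(-774788/3) = (-5 + 15)*(-774788/3) = 10*(-774788/3) = -7747880/3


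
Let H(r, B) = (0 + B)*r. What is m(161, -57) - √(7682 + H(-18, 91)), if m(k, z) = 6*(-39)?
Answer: -234 - 2*√1511 ≈ -311.74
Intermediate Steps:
H(r, B) = B*r
m(k, z) = -234
m(161, -57) - √(7682 + H(-18, 91)) = -234 - √(7682 + 91*(-18)) = -234 - √(7682 - 1638) = -234 - √6044 = -234 - 2*√1511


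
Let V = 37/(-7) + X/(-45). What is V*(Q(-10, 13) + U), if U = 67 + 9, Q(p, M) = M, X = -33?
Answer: -42542/105 ≈ -405.16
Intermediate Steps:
V = -478/105 (V = 37/(-7) - 33/(-45) = 37*(-⅐) - 33*(-1/45) = -37/7 + 11/15 = -478/105 ≈ -4.5524)
U = 76
V*(Q(-10, 13) + U) = -478*(13 + 76)/105 = -478/105*89 = -42542/105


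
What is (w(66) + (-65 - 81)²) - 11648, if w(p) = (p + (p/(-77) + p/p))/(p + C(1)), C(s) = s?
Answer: 4534755/469 ≈ 9669.0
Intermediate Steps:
w(p) = (1 + 76*p/77)/(1 + p) (w(p) = (p + (p/(-77) + p/p))/(p + 1) = (p + (p*(-1/77) + 1))/(1 + p) = (p + (-p/77 + 1))/(1 + p) = (p + (1 - p/77))/(1 + p) = (1 + 76*p/77)/(1 + p))
(w(66) + (-65 - 81)²) - 11648 = ((77 + 76*66)/(77*(1 + 66)) + (-65 - 81)²) - 11648 = ((1/77)*(77 + 5016)/67 + (-146)²) - 11648 = ((1/77)*(1/67)*5093 + 21316) - 11648 = (463/469 + 21316) - 11648 = 9997667/469 - 11648 = 4534755/469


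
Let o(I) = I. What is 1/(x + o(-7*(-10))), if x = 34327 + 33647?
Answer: 1/68044 ≈ 1.4696e-5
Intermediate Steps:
x = 67974
1/(x + o(-7*(-10))) = 1/(67974 - 7*(-10)) = 1/(67974 + 70) = 1/68044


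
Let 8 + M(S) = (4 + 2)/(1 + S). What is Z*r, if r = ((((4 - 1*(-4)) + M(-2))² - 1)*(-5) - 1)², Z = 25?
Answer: 774400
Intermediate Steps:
M(S) = -8 + 6/(1 + S) (M(S) = -8 + (4 + 2)/(1 + S) = -8 + 6/(1 + S))
r = 30976 (r = ((((4 - 1*(-4)) + 2*(-1 - 4*(-2))/(1 - 2))² - 1)*(-5) - 1)² = ((((4 + 4) + 2*(-1 + 8)/(-1))² - 1)*(-5) - 1)² = (((8 + 2*(-1)*7)² - 1)*(-5) - 1)² = (((8 - 14)² - 1)*(-5) - 1)² = (((-6)² - 1)*(-5) - 1)² = ((36 - 1)*(-5) - 1)² = (35*(-5) - 1)² = (-175 - 1)² = (-176)² = 30976)
Z*r = 25*30976 = 774400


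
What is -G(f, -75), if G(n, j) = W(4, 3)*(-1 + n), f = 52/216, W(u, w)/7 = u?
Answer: 574/27 ≈ 21.259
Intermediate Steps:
W(u, w) = 7*u
f = 13/54 (f = 52*(1/216) = 13/54 ≈ 0.24074)
G(n, j) = -28 + 28*n (G(n, j) = (7*4)*(-1 + n) = 28*(-1 + n) = -28 + 28*n)
-G(f, -75) = -(-28 + 28*(13/54)) = -(-28 + 182/27) = -1*(-574/27) = 574/27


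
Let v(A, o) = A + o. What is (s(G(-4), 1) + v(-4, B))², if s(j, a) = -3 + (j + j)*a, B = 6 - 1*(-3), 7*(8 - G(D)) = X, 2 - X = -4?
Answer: 12996/49 ≈ 265.22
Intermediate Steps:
X = 6 (X = 2 - 1*(-4) = 2 + 4 = 6)
G(D) = 50/7 (G(D) = 8 - ⅐*6 = 8 - 6/7 = 50/7)
B = 9 (B = 6 + 3 = 9)
s(j, a) = -3 + 2*a*j (s(j, a) = -3 + (2*j)*a = -3 + 2*a*j)
(s(G(-4), 1) + v(-4, B))² = ((-3 + 2*1*(50/7)) + (-4 + 9))² = ((-3 + 100/7) + 5)² = (79/7 + 5)² = (114/7)² = 12996/49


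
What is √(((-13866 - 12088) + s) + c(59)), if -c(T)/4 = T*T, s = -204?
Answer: 7*I*√818 ≈ 200.2*I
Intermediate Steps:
c(T) = -4*T² (c(T) = -4*T*T = -4*T²)
√(((-13866 - 12088) + s) + c(59)) = √(((-13866 - 12088) - 204) - 4*59²) = √((-25954 - 204) - 4*3481) = √(-26158 - 13924) = √(-40082) = 7*I*√818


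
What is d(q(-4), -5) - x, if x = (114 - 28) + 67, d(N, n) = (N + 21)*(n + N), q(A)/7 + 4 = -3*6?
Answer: 20994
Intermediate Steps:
q(A) = -154 (q(A) = -28 + 7*(-3*6) = -28 + 7*(-18) = -28 - 126 = -154)
d(N, n) = (21 + N)*(N + n)
x = 153 (x = 86 + 67 = 153)
d(q(-4), -5) - x = ((-154)**2 + 21*(-154) + 21*(-5) - 154*(-5)) - 1*153 = (23716 - 3234 - 105 + 770) - 153 = 21147 - 153 = 20994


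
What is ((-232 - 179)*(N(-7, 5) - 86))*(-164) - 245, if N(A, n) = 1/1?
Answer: -5729585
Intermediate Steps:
N(A, n) = 1
((-232 - 179)*(N(-7, 5) - 86))*(-164) - 245 = ((-232 - 179)*(1 - 86))*(-164) - 245 = -411*(-85)*(-164) - 245 = 34935*(-164) - 245 = -5729340 - 245 = -5729585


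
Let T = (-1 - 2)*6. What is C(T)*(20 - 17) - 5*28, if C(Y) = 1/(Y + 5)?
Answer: -1823/13 ≈ -140.23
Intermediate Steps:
T = -18 (T = -3*6 = -18)
C(Y) = 1/(5 + Y)
C(T)*(20 - 17) - 5*28 = (20 - 17)/(5 - 18) - 5*28 = 3/(-13) - 140 = -1/13*3 - 140 = -3/13 - 140 = -1823/13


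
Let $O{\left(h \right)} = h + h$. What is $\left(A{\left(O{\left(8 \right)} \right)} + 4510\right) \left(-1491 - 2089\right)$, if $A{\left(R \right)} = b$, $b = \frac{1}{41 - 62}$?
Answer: $- \frac{339058220}{21} \approx -1.6146 \cdot 10^{7}$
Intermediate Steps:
$O{\left(h \right)} = 2 h$
$b = - \frac{1}{21}$ ($b = \frac{1}{-21} = - \frac{1}{21} \approx -0.047619$)
$A{\left(R \right)} = - \frac{1}{21}$
$\left(A{\left(O{\left(8 \right)} \right)} + 4510\right) \left(-1491 - 2089\right) = \left(- \frac{1}{21} + 4510\right) \left(-1491 - 2089\right) = \frac{94709}{21} \left(-3580\right) = - \frac{339058220}{21}$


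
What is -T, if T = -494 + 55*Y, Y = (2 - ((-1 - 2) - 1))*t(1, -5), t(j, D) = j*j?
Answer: 164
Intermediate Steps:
t(j, D) = j²
Y = 6 (Y = (2 - ((-1 - 2) - 1))*1² = (2 - (-3 - 1))*1 = (2 - 1*(-4))*1 = (2 + 4)*1 = 6*1 = 6)
T = -164 (T = -494 + 55*6 = -494 + 330 = -164)
-T = -1*(-164) = 164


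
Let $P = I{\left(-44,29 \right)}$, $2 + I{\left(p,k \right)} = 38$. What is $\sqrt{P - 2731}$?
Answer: $7 i \sqrt{55} \approx 51.913 i$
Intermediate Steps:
$I{\left(p,k \right)} = 36$ ($I{\left(p,k \right)} = -2 + 38 = 36$)
$P = 36$
$\sqrt{P - 2731} = \sqrt{36 - 2731} = \sqrt{-2695} = 7 i \sqrt{55}$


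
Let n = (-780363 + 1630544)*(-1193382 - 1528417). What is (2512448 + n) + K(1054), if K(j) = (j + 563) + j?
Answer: -2314019280500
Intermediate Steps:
K(j) = 563 + 2*j (K(j) = (563 + j) + j = 563 + 2*j)
n = -2314021795619 (n = 850181*(-2721799) = -2314021795619)
(2512448 + n) + K(1054) = (2512448 - 2314021795619) + (563 + 2*1054) = -2314019283171 + (563 + 2108) = -2314019283171 + 2671 = -2314019280500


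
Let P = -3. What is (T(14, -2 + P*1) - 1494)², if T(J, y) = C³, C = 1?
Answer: 2229049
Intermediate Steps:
T(J, y) = 1 (T(J, y) = 1³ = 1)
(T(14, -2 + P*1) - 1494)² = (1 - 1494)² = (-1493)² = 2229049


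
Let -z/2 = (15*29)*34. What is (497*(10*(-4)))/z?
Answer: 994/1479 ≈ 0.67208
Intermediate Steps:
z = -29580 (z = -2*15*29*34 = -870*34 = -2*14790 = -29580)
(497*(10*(-4)))/z = (497*(10*(-4)))/(-29580) = (497*(-40))*(-1/29580) = -19880*(-1/29580) = 994/1479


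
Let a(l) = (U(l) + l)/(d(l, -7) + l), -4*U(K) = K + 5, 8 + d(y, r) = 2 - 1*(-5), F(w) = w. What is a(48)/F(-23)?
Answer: -139/4324 ≈ -0.032146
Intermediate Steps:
d(y, r) = -1 (d(y, r) = -8 + (2 - 1*(-5)) = -8 + (2 + 5) = -8 + 7 = -1)
U(K) = -5/4 - K/4 (U(K) = -(K + 5)/4 = -(5 + K)/4 = -5/4 - K/4)
a(l) = (-5/4 + 3*l/4)/(-1 + l) (a(l) = ((-5/4 - l/4) + l)/(-1 + l) = (-5/4 + 3*l/4)/(-1 + l))
a(48)/F(-23) = ((-5 + 3*48)/(4*(-1 + 48)))/(-23) = ((1/4)*(-5 + 144)/47)*(-1/23) = ((1/4)*(1/47)*139)*(-1/23) = (139/188)*(-1/23) = -139/4324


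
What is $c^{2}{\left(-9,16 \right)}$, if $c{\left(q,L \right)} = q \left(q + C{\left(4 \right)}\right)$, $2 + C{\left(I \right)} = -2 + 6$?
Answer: $3969$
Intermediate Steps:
$C{\left(I \right)} = 2$ ($C{\left(I \right)} = -2 + \left(-2 + 6\right) = -2 + 4 = 2$)
$c{\left(q,L \right)} = q \left(2 + q\right)$ ($c{\left(q,L \right)} = q \left(q + 2\right) = q \left(2 + q\right)$)
$c^{2}{\left(-9,16 \right)} = \left(- 9 \left(2 - 9\right)\right)^{2} = \left(\left(-9\right) \left(-7\right)\right)^{2} = 63^{2} = 3969$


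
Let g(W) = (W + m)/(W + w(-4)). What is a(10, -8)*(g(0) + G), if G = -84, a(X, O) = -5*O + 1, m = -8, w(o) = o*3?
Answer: -10250/3 ≈ -3416.7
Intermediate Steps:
w(o) = 3*o
a(X, O) = 1 - 5*O
g(W) = (-8 + W)/(-12 + W) (g(W) = (W - 8)/(W + 3*(-4)) = (-8 + W)/(W - 12) = (-8 + W)/(-12 + W))
a(10, -8)*(g(0) + G) = (1 - 5*(-8))*((-8 + 0)/(-12 + 0) - 84) = (1 + 40)*(-8/(-12) - 84) = 41*(-1/12*(-8) - 84) = 41*(⅔ - 84) = 41*(-250/3) = -10250/3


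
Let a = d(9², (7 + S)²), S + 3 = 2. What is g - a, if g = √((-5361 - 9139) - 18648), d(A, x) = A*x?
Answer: -2916 + 2*I*√8287 ≈ -2916.0 + 182.07*I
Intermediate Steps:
S = -1 (S = -3 + 2 = -1)
a = 2916 (a = 9²*(7 - 1)² = 81*6² = 81*36 = 2916)
g = 2*I*√8287 (g = √(-14500 - 18648) = √(-33148) = 2*I*√8287 ≈ 182.07*I)
g - a = 2*I*√8287 - 1*2916 = 2*I*√8287 - 2916 = -2916 + 2*I*√8287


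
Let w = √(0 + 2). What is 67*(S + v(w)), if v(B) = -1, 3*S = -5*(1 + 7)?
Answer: -2881/3 ≈ -960.33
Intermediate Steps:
w = √2 ≈ 1.4142
S = -40/3 (S = (-5*(1 + 7))/3 = (-5*8)/3 = (⅓)*(-40) = -40/3 ≈ -13.333)
67*(S + v(w)) = 67*(-40/3 - 1) = 67*(-43/3) = -2881/3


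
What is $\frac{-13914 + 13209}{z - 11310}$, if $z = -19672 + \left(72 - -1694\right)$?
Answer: $\frac{705}{29216} \approx 0.024131$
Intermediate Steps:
$z = -17906$ ($z = -19672 + \left(72 + 1694\right) = -19672 + 1766 = -17906$)
$\frac{-13914 + 13209}{z - 11310} = \frac{-13914 + 13209}{-17906 - 11310} = - \frac{705}{-29216} = \left(-705\right) \left(- \frac{1}{29216}\right) = \frac{705}{29216}$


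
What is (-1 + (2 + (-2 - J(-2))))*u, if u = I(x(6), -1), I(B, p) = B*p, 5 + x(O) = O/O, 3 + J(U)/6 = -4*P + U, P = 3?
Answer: 404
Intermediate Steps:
J(U) = -90 + 6*U (J(U) = -18 + 6*(-4*3 + U) = -18 + 6*(-12 + U) = -18 + (-72 + 6*U) = -90 + 6*U)
x(O) = -4 (x(O) = -5 + O/O = -5 + 1 = -4)
u = 4 (u = -4*(-1) = 4)
(-1 + (2 + (-2 - J(-2))))*u = (-1 + (2 + (-2 - (-90 + 6*(-2)))))*4 = (-1 + (2 + (-2 - (-90 - 12))))*4 = (-1 + (2 + (-2 - 1*(-102))))*4 = (-1 + (2 + (-2 + 102)))*4 = (-1 + (2 + 100))*4 = (-1 + 102)*4 = 101*4 = 404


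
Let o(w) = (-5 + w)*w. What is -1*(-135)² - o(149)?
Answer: -39681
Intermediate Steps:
o(w) = w*(-5 + w)
-1*(-135)² - o(149) = -1*(-135)² - 149*(-5 + 149) = -1*18225 - 149*144 = -18225 - 1*21456 = -18225 - 21456 = -39681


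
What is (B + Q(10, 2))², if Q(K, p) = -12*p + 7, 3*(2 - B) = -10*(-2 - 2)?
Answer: 7225/9 ≈ 802.78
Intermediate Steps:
B = -34/3 (B = 2 - (-10)*(-2 - 2)/3 = 2 - (-10)*(-4)/3 = 2 - ⅓*40 = 2 - 40/3 = -34/3 ≈ -11.333)
Q(K, p) = 7 - 12*p
(B + Q(10, 2))² = (-34/3 + (7 - 12*2))² = (-34/3 + (7 - 24))² = (-34/3 - 17)² = (-85/3)² = 7225/9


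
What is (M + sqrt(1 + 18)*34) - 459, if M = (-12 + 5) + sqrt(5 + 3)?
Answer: -466 + 2*sqrt(2) + 34*sqrt(19) ≈ -314.97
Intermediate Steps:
M = -7 + 2*sqrt(2) (M = -7 + sqrt(8) = -7 + 2*sqrt(2) ≈ -4.1716)
(M + sqrt(1 + 18)*34) - 459 = ((-7 + 2*sqrt(2)) + sqrt(1 + 18)*34) - 459 = ((-7 + 2*sqrt(2)) + sqrt(19)*34) - 459 = ((-7 + 2*sqrt(2)) + 34*sqrt(19)) - 459 = (-7 + 2*sqrt(2) + 34*sqrt(19)) - 459 = -466 + 2*sqrt(2) + 34*sqrt(19)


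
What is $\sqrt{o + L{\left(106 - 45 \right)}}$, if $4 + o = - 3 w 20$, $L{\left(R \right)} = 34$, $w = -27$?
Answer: $5 \sqrt{66} \approx 40.62$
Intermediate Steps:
$o = 1616$ ($o = -4 + \left(-3\right) \left(-27\right) 20 = -4 + 81 \cdot 20 = -4 + 1620 = 1616$)
$\sqrt{o + L{\left(106 - 45 \right)}} = \sqrt{1616 + 34} = \sqrt{1650} = 5 \sqrt{66}$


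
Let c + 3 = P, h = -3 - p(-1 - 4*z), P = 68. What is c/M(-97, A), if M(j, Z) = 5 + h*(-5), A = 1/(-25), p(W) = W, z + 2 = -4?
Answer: 13/27 ≈ 0.48148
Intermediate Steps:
z = -6 (z = -2 - 4 = -6)
h = -26 (h = -3 - (-1 - 4*(-6)) = -3 - (-1 + 24) = -3 - 1*23 = -3 - 23 = -26)
A = -1/25 ≈ -0.040000
c = 65 (c = -3 + 68 = 65)
M(j, Z) = 135 (M(j, Z) = 5 - 26*(-5) = 5 + 130 = 135)
c/M(-97, A) = 65/135 = 65*(1/135) = 13/27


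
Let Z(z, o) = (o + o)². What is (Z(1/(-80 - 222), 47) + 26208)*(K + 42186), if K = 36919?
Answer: 2772155620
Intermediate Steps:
Z(z, o) = 4*o² (Z(z, o) = (2*o)² = 4*o²)
(Z(1/(-80 - 222), 47) + 26208)*(K + 42186) = (4*47² + 26208)*(36919 + 42186) = (4*2209 + 26208)*79105 = (8836 + 26208)*79105 = 35044*79105 = 2772155620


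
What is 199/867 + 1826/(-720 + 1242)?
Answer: 281170/75429 ≈ 3.7276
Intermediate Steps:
199/867 + 1826/(-720 + 1242) = 199*(1/867) + 1826/522 = 199/867 + 1826*(1/522) = 199/867 + 913/261 = 281170/75429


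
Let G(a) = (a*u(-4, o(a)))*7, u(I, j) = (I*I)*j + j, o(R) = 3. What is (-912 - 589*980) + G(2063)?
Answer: 158359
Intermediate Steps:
u(I, j) = j + j*I**2 (u(I, j) = I**2*j + j = j*I**2 + j = j + j*I**2)
G(a) = 357*a (G(a) = (a*(3*(1 + (-4)**2)))*7 = (a*(3*(1 + 16)))*7 = (a*(3*17))*7 = (a*51)*7 = (51*a)*7 = 357*a)
(-912 - 589*980) + G(2063) = (-912 - 589*980) + 357*2063 = (-912 - 577220) + 736491 = -578132 + 736491 = 158359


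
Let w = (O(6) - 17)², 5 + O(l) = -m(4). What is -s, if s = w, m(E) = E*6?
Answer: -2116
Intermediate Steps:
m(E) = 6*E
O(l) = -29 (O(l) = -5 - 6*4 = -5 - 1*24 = -5 - 24 = -29)
w = 2116 (w = (-29 - 17)² = (-46)² = 2116)
s = 2116
-s = -1*2116 = -2116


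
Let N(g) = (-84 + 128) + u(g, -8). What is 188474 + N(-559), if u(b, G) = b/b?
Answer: 188519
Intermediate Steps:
u(b, G) = 1
N(g) = 45 (N(g) = (-84 + 128) + 1 = 44 + 1 = 45)
188474 + N(-559) = 188474 + 45 = 188519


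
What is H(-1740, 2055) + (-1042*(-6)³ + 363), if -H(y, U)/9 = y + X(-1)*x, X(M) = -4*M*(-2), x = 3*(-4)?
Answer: 240231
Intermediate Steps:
x = -12
X(M) = 8*M
H(y, U) = -864 - 9*y (H(y, U) = -9*(y + (8*(-1))*(-12)) = -9*(y - 8*(-12)) = -9*(y + 96) = -9*(96 + y) = -864 - 9*y)
H(-1740, 2055) + (-1042*(-6)³ + 363) = (-864 - 9*(-1740)) + (-1042*(-6)³ + 363) = (-864 + 15660) + (-1042*(-216) + 363) = 14796 + (225072 + 363) = 14796 + 225435 = 240231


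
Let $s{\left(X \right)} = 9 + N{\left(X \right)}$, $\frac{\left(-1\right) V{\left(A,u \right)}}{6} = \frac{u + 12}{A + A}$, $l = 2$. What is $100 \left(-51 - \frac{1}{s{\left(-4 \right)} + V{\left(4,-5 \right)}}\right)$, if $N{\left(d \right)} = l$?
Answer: $- \frac{117700}{23} \approx -5117.4$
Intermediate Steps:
$N{\left(d \right)} = 2$
$V{\left(A,u \right)} = - \frac{3 \left(12 + u\right)}{A}$ ($V{\left(A,u \right)} = - 6 \frac{u + 12}{A + A} = - 6 \frac{12 + u}{2 A} = - \frac{3 \left(12 + u\right)}{A}$)
$s{\left(X \right)} = 11$ ($s{\left(X \right)} = 9 + 2 = 11$)
$100 \left(-51 - \frac{1}{s{\left(-4 \right)} + V{\left(4,-5 \right)}}\right) = 100 \left(-51 - \frac{1}{11 + \frac{3 \left(-12 - -5\right)}{4}}\right) = 100 \left(-51 - \frac{1}{11 + 3 \cdot \frac{1}{4} \left(-12 + 5\right)}\right) = 100 \left(-51 - \frac{1}{11 + 3 \cdot \frac{1}{4} \left(-7\right)}\right) = 100 \left(-51 - \frac{1}{11 - \frac{21}{4}}\right) = 100 \left(-51 - \frac{1}{\frac{23}{4}}\right) = 100 \left(-51 - \frac{4}{23}\right) = 100 \left(- \frac{1177}{23}\right) = - \frac{117700}{23}$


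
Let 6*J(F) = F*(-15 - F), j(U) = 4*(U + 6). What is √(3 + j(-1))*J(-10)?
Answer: 25*√23/3 ≈ 39.965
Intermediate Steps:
j(U) = 24 + 4*U (j(U) = 4*(6 + U) = 24 + 4*U)
J(F) = F*(-15 - F)/6 (J(F) = (F*(-15 - F))/6 = F*(-15 - F)/6)
√(3 + j(-1))*J(-10) = √(3 + (24 + 4*(-1)))*(-⅙*(-10)*(15 - 10)) = √(3 + (24 - 4))*(-⅙*(-10)*5) = √(3 + 20)*(25/3) = √23*(25/3) = 25*√23/3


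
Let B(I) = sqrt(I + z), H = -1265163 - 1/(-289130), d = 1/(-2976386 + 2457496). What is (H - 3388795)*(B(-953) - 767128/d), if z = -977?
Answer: -53562242528182980874888/28913 - 1345598876539*I*sqrt(1930)/289130 ≈ -1.8525e+18 - 2.0446e+8*I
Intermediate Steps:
d = -1/518890 (d = 1/(-518890) = -1/518890 ≈ -1.9272e-6)
H = -365796578189/289130 (H = -1265163 - 1*(-1/289130) = -1265163 + 1/289130 = -365796578189/289130 ≈ -1.2652e+6)
B(I) = sqrt(-977 + I) (B(I) = sqrt(I - 977) = sqrt(-977 + I))
(H - 3388795)*(B(-953) - 767128/d) = (-365796578189/289130 - 3388795)*(sqrt(-977 - 953) - 767128/(-1/518890)) = -1345598876539*(sqrt(-1930) - 767128*(-518890))/289130 = -1345598876539*(I*sqrt(1930) + 398055047920)/289130 = -1345598876539*(398055047920 + I*sqrt(1930))/289130 = -53562242528182980874888/28913 - 1345598876539*I*sqrt(1930)/289130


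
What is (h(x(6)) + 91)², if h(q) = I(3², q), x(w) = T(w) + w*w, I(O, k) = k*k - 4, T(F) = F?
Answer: 3426201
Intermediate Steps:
I(O, k) = -4 + k² (I(O, k) = k² - 4 = -4 + k²)
x(w) = w + w² (x(w) = w + w*w = w + w²)
h(q) = -4 + q²
(h(x(6)) + 91)² = ((-4 + (6*(1 + 6))²) + 91)² = ((-4 + (6*7)²) + 91)² = ((-4 + 42²) + 91)² = ((-4 + 1764) + 91)² = (1760 + 91)² = 1851² = 3426201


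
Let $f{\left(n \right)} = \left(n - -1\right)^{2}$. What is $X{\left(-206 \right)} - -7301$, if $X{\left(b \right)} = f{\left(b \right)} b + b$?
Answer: $-8650055$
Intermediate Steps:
$f{\left(n \right)} = \left(1 + n\right)^{2}$ ($f{\left(n \right)} = \left(n + 1\right)^{2} = \left(1 + n\right)^{2}$)
$X{\left(b \right)} = b + b \left(1 + b\right)^{2}$ ($X{\left(b \right)} = \left(1 + b\right)^{2} b + b = b \left(1 + b\right)^{2} + b = b + b \left(1 + b\right)^{2}$)
$X{\left(-206 \right)} - -7301 = - 206 \left(1 + \left(1 - 206\right)^{2}\right) - -7301 = - 206 \left(1 + \left(-205\right)^{2}\right) + 7301 = - 206 \left(1 + 42025\right) + 7301 = \left(-206\right) 42026 + 7301 = -8657356 + 7301 = -8650055$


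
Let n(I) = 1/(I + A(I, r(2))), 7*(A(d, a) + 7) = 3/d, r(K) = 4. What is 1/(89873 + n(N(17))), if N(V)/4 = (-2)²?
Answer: 1011/90861715 ≈ 1.1127e-5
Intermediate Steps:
N(V) = 16 (N(V) = 4*(-2)² = 4*4 = 16)
A(d, a) = -7 + 3/(7*d) (A(d, a) = -7 + (3/d)/7 = -7 + 3/(7*d))
n(I) = 1/(-7 + I + 3/(7*I)) (n(I) = 1/(I + (-7 + 3/(7*I))) = 1/(-7 + I + 3/(7*I)))
1/(89873 + n(N(17))) = 1/(89873 + 7*16/(3 + 7*16*(-7 + 16))) = 1/(89873 + 7*16/(3 + 7*16*9)) = 1/(89873 + 7*16/(3 + 1008)) = 1/(89873 + 7*16/1011) = 1/(89873 + 7*16*(1/1011)) = 1/(89873 + 112/1011) = 1/(90861715/1011) = 1011/90861715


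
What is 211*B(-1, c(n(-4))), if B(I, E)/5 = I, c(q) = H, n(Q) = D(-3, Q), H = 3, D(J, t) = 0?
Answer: -1055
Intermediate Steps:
n(Q) = 0
c(q) = 3
B(I, E) = 5*I
211*B(-1, c(n(-4))) = 211*(5*(-1)) = 211*(-5) = -1055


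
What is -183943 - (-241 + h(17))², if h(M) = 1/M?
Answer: -69936743/289 ≈ -2.4200e+5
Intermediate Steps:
-183943 - (-241 + h(17))² = -183943 - (-241 + 1/17)² = -183943 - (-4096/17)² = -183943 - 1*16777216/289 = -183943 - 16777216/289 = -69936743/289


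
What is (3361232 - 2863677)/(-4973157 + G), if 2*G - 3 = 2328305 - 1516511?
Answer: -995110/9134517 ≈ -0.10894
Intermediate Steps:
G = 811797/2 (G = 3/2 + (2328305 - 1516511)/2 = 3/2 + (½)*811794 = 3/2 + 405897 = 811797/2 ≈ 4.0590e+5)
(3361232 - 2863677)/(-4973157 + G) = (3361232 - 2863677)/(-4973157 + 811797/2) = 497555/(-9134517/2) = 497555*(-2/9134517) = -995110/9134517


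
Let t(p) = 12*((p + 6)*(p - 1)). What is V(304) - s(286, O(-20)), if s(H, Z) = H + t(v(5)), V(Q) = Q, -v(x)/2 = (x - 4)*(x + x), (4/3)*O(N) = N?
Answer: -3510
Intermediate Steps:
O(N) = 3*N/4
v(x) = -4*x*(-4 + x) (v(x) = -2*(x - 4)*(x + x) = -2*(-4 + x)*2*x = -4*x*(-4 + x))
t(p) = 12*(-1 + p)*(6 + p) (t(p) = 12*((6 + p)*(-1 + p)) = 12*((-1 + p)*(6 + p)) = 12*(-1 + p)*(6 + p))
s(H, Z) = 3528 + H (s(H, Z) = H + (-72 + 12*(4*5*(4 - 1*5))² + 60*(4*5*(4 - 1*5))) = H + (-72 + 12*(4*5*(4 - 5))² + 60*(4*5*(4 - 5))) = H + (-72 + 12*(4*5*(-1))² + 60*(4*5*(-1))) = H + (-72 + 12*(-20)² + 60*(-20)) = H + (-72 + 12*400 - 1200) = H + (-72 + 4800 - 1200) = H + 3528 = 3528 + H)
V(304) - s(286, O(-20)) = 304 - (3528 + 286) = 304 - 1*3814 = 304 - 3814 = -3510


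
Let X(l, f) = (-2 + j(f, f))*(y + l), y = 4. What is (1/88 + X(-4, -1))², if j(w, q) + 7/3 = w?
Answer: 1/7744 ≈ 0.00012913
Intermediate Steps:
j(w, q) = -7/3 + w
X(l, f) = (4 + l)*(-13/3 + f) (X(l, f) = (-2 + (-7/3 + f))*(4 + l) = (-13/3 + f)*(4 + l) = (4 + l)*(-13/3 + f))
(1/88 + X(-4, -1))² = (1/88 + (-52/3 + 4*(-1) - 13/3*(-4) - 1*(-4)))² = (1/88 + (-52/3 - 4 + 52/3 + 4))² = (1/88 + 0)² = (1/88)² = 1/7744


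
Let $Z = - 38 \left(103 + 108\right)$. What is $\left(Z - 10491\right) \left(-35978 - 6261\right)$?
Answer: $781801651$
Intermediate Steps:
$Z = -8018$ ($Z = \left(-38\right) 211 = -8018$)
$\left(Z - 10491\right) \left(-35978 - 6261\right) = \left(-8018 - 10491\right) \left(-35978 - 6261\right) = \left(-18509\right) \left(-42239\right) = 781801651$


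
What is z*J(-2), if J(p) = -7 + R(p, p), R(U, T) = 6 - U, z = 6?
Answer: 6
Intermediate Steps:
J(p) = -1 - p (J(p) = -7 + (6 - p) = -1 - p)
z*J(-2) = 6*(-1 - 1*(-2)) = 6*(-1 + 2) = 6*1 = 6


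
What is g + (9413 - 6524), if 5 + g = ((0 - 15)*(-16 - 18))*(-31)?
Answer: -12926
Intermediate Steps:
g = -15815 (g = -5 + ((0 - 15)*(-16 - 18))*(-31) = -5 - 15*(-34)*(-31) = -5 + 510*(-31) = -5 - 15810 = -15815)
g + (9413 - 6524) = -15815 + (9413 - 6524) = -15815 + 2889 = -12926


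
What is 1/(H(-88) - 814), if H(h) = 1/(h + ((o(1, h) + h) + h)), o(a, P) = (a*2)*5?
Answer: -254/206757 ≈ -0.0012285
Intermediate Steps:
o(a, P) = 10*a (o(a, P) = (2*a)*5 = 10*a)
H(h) = 1/(10 + 3*h) (H(h) = 1/(h + ((10*1 + h) + h)) = 1/(h + ((10 + h) + h)) = 1/(h + (10 + 2*h)) = 1/(10 + 3*h))
1/(H(-88) - 814) = 1/(1/(10 + 3*(-88)) - 814) = 1/(1/(10 - 264) - 814) = 1/(1/(-254) - 814) = 1/(-1/254 - 814) = 1/(-206757/254) = -254/206757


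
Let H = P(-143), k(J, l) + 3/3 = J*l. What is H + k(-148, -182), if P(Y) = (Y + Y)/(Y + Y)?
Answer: 26936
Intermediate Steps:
k(J, l) = -1 + J*l
P(Y) = 1 (P(Y) = (2*Y)/((2*Y)) = (2*Y)*(1/(2*Y)) = 1)
H = 1
H + k(-148, -182) = 1 + (-1 - 148*(-182)) = 1 + (-1 + 26936) = 1 + 26935 = 26936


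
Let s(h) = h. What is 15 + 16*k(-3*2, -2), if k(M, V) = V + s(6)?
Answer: 79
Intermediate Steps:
k(M, V) = 6 + V (k(M, V) = V + 6 = 6 + V)
15 + 16*k(-3*2, -2) = 15 + 16*(6 - 2) = 15 + 16*4 = 15 + 64 = 79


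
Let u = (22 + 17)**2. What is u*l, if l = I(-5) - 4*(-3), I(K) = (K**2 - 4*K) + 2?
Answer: 89739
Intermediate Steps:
I(K) = 2 + K**2 - 4*K
l = 59 (l = (2 + (-5)**2 - 4*(-5)) - 4*(-3) = (2 + 25 + 20) + 12 = 47 + 12 = 59)
u = 1521 (u = 39**2 = 1521)
u*l = 1521*59 = 89739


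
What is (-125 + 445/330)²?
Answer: 66601921/4356 ≈ 15290.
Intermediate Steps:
(-125 + 445/330)² = (-125 + 445*(1/330))² = (-125 + 89/66)² = (-8161/66)² = 66601921/4356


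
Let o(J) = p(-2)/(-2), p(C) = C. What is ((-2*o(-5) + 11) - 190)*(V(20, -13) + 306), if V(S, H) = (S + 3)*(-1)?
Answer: -51223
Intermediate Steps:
V(S, H) = -3 - S (V(S, H) = (3 + S)*(-1) = -3 - S)
o(J) = 1 (o(J) = -2/(-2) = -2*(-½) = 1)
((-2*o(-5) + 11) - 190)*(V(20, -13) + 306) = ((-2*1 + 11) - 190)*((-3 - 1*20) + 306) = ((-2 + 11) - 190)*((-3 - 20) + 306) = (9 - 190)*(-23 + 306) = -181*283 = -51223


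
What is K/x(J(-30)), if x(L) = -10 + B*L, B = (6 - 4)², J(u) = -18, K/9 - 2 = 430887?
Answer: -3878001/82 ≈ -47293.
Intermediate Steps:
K = 3878001 (K = 18 + 9*430887 = 18 + 3877983 = 3878001)
B = 4 (B = 2² = 4)
x(L) = -10 + 4*L
K/x(J(-30)) = 3878001/(-10 + 4*(-18)) = 3878001/(-10 - 72) = 3878001/(-82) = 3878001*(-1/82) = -3878001/82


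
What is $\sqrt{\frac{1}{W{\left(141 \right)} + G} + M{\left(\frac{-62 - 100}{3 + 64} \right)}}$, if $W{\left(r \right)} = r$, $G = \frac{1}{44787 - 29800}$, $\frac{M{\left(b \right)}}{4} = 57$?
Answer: $\frac{\sqrt{220190501987}}{31076} \approx 15.1$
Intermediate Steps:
$M{\left(b \right)} = 228$ ($M{\left(b \right)} = 4 \cdot 57 = 228$)
$G = \frac{1}{14987} \approx 6.6724 \cdot 10^{-5}$
$\sqrt{\frac{1}{W{\left(141 \right)} + G} + M{\left(\frac{-62 - 100}{3 + 64} \right)}} = \sqrt{\frac{1}{141 + \frac{1}{14987}} + 228} = \sqrt{\frac{1}{\frac{2113168}{14987}} + 228} = \sqrt{\frac{14987}{2113168} + 228} = \sqrt{\frac{481817291}{2113168}} = \frac{\sqrt{220190501987}}{31076}$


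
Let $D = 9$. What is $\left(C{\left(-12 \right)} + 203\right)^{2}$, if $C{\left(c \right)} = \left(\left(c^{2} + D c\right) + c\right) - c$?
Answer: $57121$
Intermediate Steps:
$C{\left(c \right)} = c^{2} + 9 c$ ($C{\left(c \right)} = \left(\left(c^{2} + 9 c\right) + c\right) - c = \left(c^{2} + 10 c\right) - c = c^{2} + 9 c$)
$\left(C{\left(-12 \right)} + 203\right)^{2} = \left(- 12 \left(9 - 12\right) + 203\right)^{2} = \left(\left(-12\right) \left(-3\right) + 203\right)^{2} = \left(36 + 203\right)^{2} = 239^{2} = 57121$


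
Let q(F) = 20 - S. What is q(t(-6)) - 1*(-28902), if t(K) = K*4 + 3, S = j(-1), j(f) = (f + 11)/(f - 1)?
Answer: 28927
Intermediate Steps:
j(f) = (11 + f)/(-1 + f)
S = -5 (S = (11 - 1)/(-1 - 1) = 10/(-2) = -1/2*10 = -5)
t(K) = 3 + 4*K (t(K) = 4*K + 3 = 3 + 4*K)
q(F) = 25 (q(F) = 20 - 1*(-5) = 20 + 5 = 25)
q(t(-6)) - 1*(-28902) = 25 - 1*(-28902) = 25 + 28902 = 28927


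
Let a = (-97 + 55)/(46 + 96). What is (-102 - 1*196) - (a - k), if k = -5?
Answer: -21492/71 ≈ -302.70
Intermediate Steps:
a = -21/71 (a = -42/142 = -42*1/142 = -21/71 ≈ -0.29577)
(-102 - 1*196) - (a - k) = (-102 - 1*196) - (-21/71 - 1*(-5)) = (-102 - 196) - (-21/71 + 5) = -298 - 1*334/71 = -298 - 334/71 = -21492/71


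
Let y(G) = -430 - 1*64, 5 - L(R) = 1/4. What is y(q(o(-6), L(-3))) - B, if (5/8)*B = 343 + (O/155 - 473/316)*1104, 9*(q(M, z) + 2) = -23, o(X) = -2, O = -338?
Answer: 333866154/61225 ≈ 5453.1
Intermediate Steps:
L(R) = 19/4 (L(R) = 5 - 1/4 = 19/4)
q(M, z) = -41/9 (q(M, z) = -2 + (1/9)*(-23) = -2 - 23/9 = -41/9)
B = -364111304/61225 (B = 8*(343 + (-338/155 - 473/316)*1104)/5 = 8*(343 - 180123/48980*1104)/5 = 8*(343 - 49713948/12245)/5 = (8/5)*(-45513913/12245) = -364111304/61225 ≈ -5947.1)
y(G) = -494 (y(G) = -430 - 64 = -494)
y(q(o(-6), L(-3))) - B = -494 - 1*(-364111304/61225) = -494 + 364111304/61225 = 333866154/61225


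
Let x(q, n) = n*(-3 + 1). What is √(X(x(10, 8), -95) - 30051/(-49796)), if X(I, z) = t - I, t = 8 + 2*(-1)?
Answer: √14012133787/24898 ≈ 4.7543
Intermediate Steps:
x(q, n) = -2*n (x(q, n) = n*(-2) = -2*n)
t = 6 (t = 8 - 2 = 6)
X(I, z) = 6 - I
√(X(x(10, 8), -95) - 30051/(-49796)) = √((6 - (-2)*8) - 30051/(-49796)) = √((6 - 1*(-16)) - 30051*(-1/49796)) = √((6 + 16) + 30051/49796) = √(22 + 30051/49796) = √(1125563/49796) = √14012133787/24898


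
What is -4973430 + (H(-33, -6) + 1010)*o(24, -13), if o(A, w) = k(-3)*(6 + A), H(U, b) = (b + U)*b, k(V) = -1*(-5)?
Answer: -4786830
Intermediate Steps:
k(V) = 5
H(U, b) = b*(U + b) (H(U, b) = (U + b)*b = b*(U + b))
o(A, w) = 30 + 5*A (o(A, w) = 5*(6 + A) = 30 + 5*A)
-4973430 + (H(-33, -6) + 1010)*o(24, -13) = -4973430 + (-6*(-33 - 6) + 1010)*(30 + 5*24) = -4973430 + (-6*(-39) + 1010)*(30 + 120) = -4973430 + (234 + 1010)*150 = -4973430 + 1244*150 = -4973430 + 186600 = -4786830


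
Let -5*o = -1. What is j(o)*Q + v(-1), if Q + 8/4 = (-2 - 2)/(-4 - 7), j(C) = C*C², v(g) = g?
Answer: -1393/1375 ≈ -1.0131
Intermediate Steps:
o = ⅕ (o = -⅕*(-1) = ⅕ ≈ 0.20000)
j(C) = C³
Q = -18/11 (Q = -2 + (-2 - 2)/(-4 - 7) = -2 - 4/(-11) = -2 - 4*(-1/11) = -2 + 4/11 = -18/11 ≈ -1.6364)
j(o)*Q + v(-1) = (⅕)³*(-18/11) - 1 = (1/125)*(-18/11) - 1 = -18/1375 - 1 = -1393/1375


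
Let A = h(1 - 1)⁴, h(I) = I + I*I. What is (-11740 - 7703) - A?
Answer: -19443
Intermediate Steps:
h(I) = I + I²
A = 0 (A = ((1 - 1)*(1 + (1 - 1)))⁴ = (0*(1 + 0))⁴ = (0*1)⁴ = 0⁴ = 0)
(-11740 - 7703) - A = (-11740 - 7703) - 1*0 = -19443 + 0 = -19443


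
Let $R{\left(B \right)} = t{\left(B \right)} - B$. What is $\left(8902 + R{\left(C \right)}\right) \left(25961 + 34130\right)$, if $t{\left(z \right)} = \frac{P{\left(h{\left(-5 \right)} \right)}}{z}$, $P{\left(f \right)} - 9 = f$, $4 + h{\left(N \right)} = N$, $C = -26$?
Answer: $536492448$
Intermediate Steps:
$h{\left(N \right)} = -4 + N$
$P{\left(f \right)} = 9 + f$
$t{\left(z \right)} = 0$ ($t{\left(z \right)} = \frac{9 - 9}{z} = \frac{0}{z} = 0$)
$R{\left(B \right)} = - B$ ($R{\left(B \right)} = 0 - B = - B$)
$\left(8902 + R{\left(C \right)}\right) \left(25961 + 34130\right) = \left(8902 - -26\right) \left(25961 + 34130\right) = \left(8902 + 26\right) 60091 = 8928 \cdot 60091 = 536492448$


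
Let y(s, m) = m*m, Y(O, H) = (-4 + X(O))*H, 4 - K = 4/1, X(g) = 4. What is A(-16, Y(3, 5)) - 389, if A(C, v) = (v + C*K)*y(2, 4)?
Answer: -389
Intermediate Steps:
K = 0 (K = 4 - 4/1 = 4 - 4 = 0)
Y(O, H) = 0 (Y(O, H) = (-4 + 4)*H = 0*H = 0)
y(s, m) = m**2
A(C, v) = 16*v (A(C, v) = (v + C*0)*4**2 = (v + 0)*16 = v*16 = 16*v)
A(-16, Y(3, 5)) - 389 = 16*0 - 389 = 0 - 389 = -389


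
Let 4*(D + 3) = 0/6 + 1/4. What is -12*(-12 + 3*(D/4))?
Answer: 2727/16 ≈ 170.44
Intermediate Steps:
D = -47/16 (D = -3 + (0/6 + 1/4)/4 = -3 + (0*(⅙) + 1*(¼))/4 = -3 + (0 + ¼)/4 = -3 + (¼)*(¼) = -3 + 1/16 = -47/16 ≈ -2.9375)
-12*(-12 + 3*(D/4)) = -12*(-12 + 3*(-47/16/4)) = -12*(-12 + 3*(-47/16*¼)) = -12*(-12 + 3*(-47/64)) = -12*(-12 - 141/64) = -12*(-909/64) = 2727/16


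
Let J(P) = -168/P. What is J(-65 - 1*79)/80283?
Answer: 1/68814 ≈ 1.4532e-5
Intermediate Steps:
J(-65 - 1*79)/80283 = -168/(-65 - 1*79)/80283 = -168/(-65 - 79)*(1/80283) = -168/(-144)*(1/80283) = -168*(-1/144)*(1/80283) = (7/6)*(1/80283) = 1/68814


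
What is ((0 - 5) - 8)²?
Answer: 169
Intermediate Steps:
((0 - 5) - 8)² = (-5 - 8)² = (-13)² = 169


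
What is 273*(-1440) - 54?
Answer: -393174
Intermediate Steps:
273*(-1440) - 54 = -393120 - 54 = -393174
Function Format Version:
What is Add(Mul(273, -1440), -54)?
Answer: -393174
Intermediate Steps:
Add(Mul(273, -1440), -54) = Add(-393120, -54) = -393174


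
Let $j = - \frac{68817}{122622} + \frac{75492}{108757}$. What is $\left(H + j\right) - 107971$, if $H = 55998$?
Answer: $- \frac{231036733245129}{4445333618} \approx -51973.0$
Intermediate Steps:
$j = \frac{590883185}{4445333618}$ ($j = \left(-68817\right) \frac{1}{122622} + 75492 \cdot \frac{1}{108757} = - \frac{22939}{40874} + \frac{75492}{108757} = \frac{590883185}{4445333618} \approx 0.13292$)
$\left(H + j\right) - 107971 = \left(55998 + \frac{590883185}{4445333618}\right) - 107971 = \frac{248930382823949}{4445333618} - 107971 = - \frac{231036733245129}{4445333618}$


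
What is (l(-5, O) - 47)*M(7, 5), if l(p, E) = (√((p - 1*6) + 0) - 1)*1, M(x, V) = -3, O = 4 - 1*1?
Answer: 144 - 3*I*√11 ≈ 144.0 - 9.9499*I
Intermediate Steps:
O = 3 (O = 4 - 1 = 3)
l(p, E) = -1 + √(-6 + p) (l(p, E) = (√((p - 6) + 0) - 1)*1 = (√((-6 + p) + 0) - 1)*1 = (√(-6 + p) - 1)*1 = (-1 + √(-6 + p))*1 = -1 + √(-6 + p))
(l(-5, O) - 47)*M(7, 5) = ((-1 + √(-6 - 5)) - 47)*(-3) = ((-1 + √(-11)) - 47)*(-3) = ((-1 + I*√11) - 47)*(-3) = (-48 + I*√11)*(-3) = 144 - 3*I*√11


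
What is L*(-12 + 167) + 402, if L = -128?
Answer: -19438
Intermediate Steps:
L*(-12 + 167) + 402 = -128*(-12 + 167) + 402 = -128*155 + 402 = -19840 + 402 = -19438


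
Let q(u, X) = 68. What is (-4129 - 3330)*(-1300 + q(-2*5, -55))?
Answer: 9189488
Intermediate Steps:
(-4129 - 3330)*(-1300 + q(-2*5, -55)) = (-4129 - 3330)*(-1300 + 68) = -7459*(-1232) = 9189488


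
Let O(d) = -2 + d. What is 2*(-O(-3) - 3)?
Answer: 4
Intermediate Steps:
2*(-O(-3) - 3) = 2*(-(-2 - 3) - 3) = 2*(-1*(-5) - 3) = 2*(5 - 3) = 2*2 = 4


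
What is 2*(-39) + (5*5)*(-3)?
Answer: -153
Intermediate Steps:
2*(-39) + (5*5)*(-3) = -78 + 25*(-3) = -78 - 75 = -153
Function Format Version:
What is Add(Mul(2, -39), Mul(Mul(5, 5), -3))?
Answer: -153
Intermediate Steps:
Add(Mul(2, -39), Mul(Mul(5, 5), -3)) = Add(-78, Mul(25, -3)) = Add(-78, -75) = -153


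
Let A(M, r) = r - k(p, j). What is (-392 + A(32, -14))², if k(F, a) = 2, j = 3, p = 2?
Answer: 166464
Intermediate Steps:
A(M, r) = -2 + r (A(M, r) = r - 1*2 = r - 2 = -2 + r)
(-392 + A(32, -14))² = (-392 + (-2 - 14))² = (-392 - 16)² = (-408)² = 166464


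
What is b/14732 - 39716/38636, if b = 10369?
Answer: -46119857/142296388 ≈ -0.32411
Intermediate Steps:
b/14732 - 39716/38636 = 10369/14732 - 39716/38636 = 10369*(1/14732) - 39716*1/38636 = 10369/14732 - 9929/9659 = -46119857/142296388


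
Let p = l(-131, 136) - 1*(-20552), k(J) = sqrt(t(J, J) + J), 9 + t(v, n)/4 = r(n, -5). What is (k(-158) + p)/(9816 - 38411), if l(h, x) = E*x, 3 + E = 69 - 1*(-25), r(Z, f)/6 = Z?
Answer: -4704/4085 - I*sqrt(3986)/28595 ≈ -1.1515 - 0.0022079*I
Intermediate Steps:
r(Z, f) = 6*Z
t(v, n) = -36 + 24*n (t(v, n) = -36 + 4*(6*n) = -36 + 24*n)
E = 91 (E = -3 + (69 - 1*(-25)) = -3 + (69 + 25) = -3 + 94 = 91)
l(h, x) = 91*x
k(J) = sqrt(-36 + 25*J) (k(J) = sqrt((-36 + 24*J) + J) = sqrt(-36 + 25*J))
p = 32928 (p = 91*136 - 1*(-20552) = 12376 + 20552 = 32928)
(k(-158) + p)/(9816 - 38411) = (sqrt(-36 + 25*(-158)) + 32928)/(9816 - 38411) = (sqrt(-36 - 3950) + 32928)/(-28595) = (sqrt(-3986) + 32928)*(-1/28595) = (I*sqrt(3986) + 32928)*(-1/28595) = (32928 + I*sqrt(3986))*(-1/28595) = -4704/4085 - I*sqrt(3986)/28595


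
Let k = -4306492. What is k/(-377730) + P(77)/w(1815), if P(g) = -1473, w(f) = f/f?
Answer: -276044899/188865 ≈ -1461.6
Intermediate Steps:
w(f) = 1
k/(-377730) + P(77)/w(1815) = -4306492/(-377730) - 1473/1 = -4306492*(-1/377730) - 1473*1 = 2153246/188865 - 1473 = -276044899/188865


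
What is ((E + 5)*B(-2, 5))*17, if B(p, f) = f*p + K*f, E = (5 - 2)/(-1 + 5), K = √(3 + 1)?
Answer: 0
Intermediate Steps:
K = 2 (K = √4 = 2)
E = ¾ (E = 3/4 = 3*(¼) = ¾ ≈ 0.75000)
B(p, f) = 2*f + f*p (B(p, f) = f*p + 2*f = 2*f + f*p)
((E + 5)*B(-2, 5))*17 = ((¾ + 5)*(5*(2 - 2)))*17 = (23*(5*0)/4)*17 = ((23/4)*0)*17 = 0*17 = 0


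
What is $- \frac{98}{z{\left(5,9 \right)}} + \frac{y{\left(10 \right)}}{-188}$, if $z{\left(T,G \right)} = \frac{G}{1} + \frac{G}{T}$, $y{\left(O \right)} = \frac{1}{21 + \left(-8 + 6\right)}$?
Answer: $- \frac{875167}{96444} \approx -9.0744$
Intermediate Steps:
$y{\left(O \right)} = \frac{1}{19}$ ($y{\left(O \right)} = \frac{1}{21 - 2} = \frac{1}{19}$)
$z{\left(T,G \right)} = G + \frac{G}{T}$ ($z{\left(T,G \right)} = G 1 + \frac{G}{T} = G + \frac{G}{T}$)
$- \frac{98}{z{\left(5,9 \right)}} + \frac{y{\left(10 \right)}}{-188} = - \frac{98}{9 + \frac{9}{5}} + \frac{1}{19 \left(-188\right)} = - \frac{98}{9 + 9 \cdot \frac{1}{5}} + \frac{1}{19} \left(- \frac{1}{188}\right) = - \frac{98}{9 + \frac{9}{5}} - \frac{1}{3572} = - \frac{98}{\frac{54}{5}} - \frac{1}{3572} = \left(-98\right) \frac{5}{54} - \frac{1}{3572} = - \frac{245}{27} - \frac{1}{3572} = - \frac{875167}{96444}$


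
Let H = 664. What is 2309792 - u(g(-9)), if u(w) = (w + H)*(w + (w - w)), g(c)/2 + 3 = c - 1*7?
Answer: 2333580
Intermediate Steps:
g(c) = -20 + 2*c (g(c) = -6 + 2*(c - 1*7) = -6 + 2*(c - 7) = -6 + 2*(-7 + c) = -6 + (-14 + 2*c) = -20 + 2*c)
u(w) = w*(664 + w) (u(w) = (w + 664)*(w + (w - w)) = (664 + w)*(w + 0) = (664 + w)*w = w*(664 + w))
2309792 - u(g(-9)) = 2309792 - (-20 + 2*(-9))*(664 + (-20 + 2*(-9))) = 2309792 - (-20 - 18)*(664 + (-20 - 18)) = 2309792 - (-38)*(664 - 38) = 2309792 - (-38)*626 = 2309792 - 1*(-23788) = 2309792 + 23788 = 2333580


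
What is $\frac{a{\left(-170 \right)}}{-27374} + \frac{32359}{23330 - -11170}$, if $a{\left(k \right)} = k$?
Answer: $\frac{445830133}{472201500} \approx 0.94415$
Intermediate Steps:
$\frac{a{\left(-170 \right)}}{-27374} + \frac{32359}{23330 - -11170} = - \frac{170}{-27374} + \frac{32359}{23330 - -11170} = \left(-170\right) \left(- \frac{1}{27374}\right) + \frac{32359}{23330 + 11170} = \frac{85}{13687} + \frac{32359}{34500} = \frac{445830133}{472201500}$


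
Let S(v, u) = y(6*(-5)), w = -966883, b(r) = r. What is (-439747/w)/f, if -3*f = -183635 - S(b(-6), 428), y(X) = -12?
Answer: 119931/16140177919 ≈ 7.4306e-6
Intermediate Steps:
S(v, u) = -12
f = 183623/3 (f = -(-183635 - 1*(-12))/3 = -(-183635 + 12)/3 = -1/3*(-183623) = 183623/3 ≈ 61208.)
(-439747/w)/f = (-439747/(-966883))/(183623/3) = -439747*(-1/966883)*(3/183623) = (439747/966883)*(3/183623) = 119931/16140177919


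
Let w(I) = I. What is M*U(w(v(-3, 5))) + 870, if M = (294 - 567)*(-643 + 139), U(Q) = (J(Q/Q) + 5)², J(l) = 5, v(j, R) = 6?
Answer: 13760070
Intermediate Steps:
U(Q) = 100 (U(Q) = (5 + 5)² = 10² = 100)
M = 137592 (M = -273*(-504) = 137592)
M*U(w(v(-3, 5))) + 870 = 137592*100 + 870 = 13759200 + 870 = 13760070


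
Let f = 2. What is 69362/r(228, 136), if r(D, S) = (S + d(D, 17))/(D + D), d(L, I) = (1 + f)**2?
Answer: 31629072/145 ≈ 2.1813e+5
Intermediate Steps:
d(L, I) = 9 (d(L, I) = (1 + 2)**2 = 3**2 = 9)
r(D, S) = (9 + S)/(2*D) (r(D, S) = (S + 9)/(D + D) = (9 + S)/((2*D)) = (9 + S)*(1/(2*D)) = (9 + S)/(2*D))
69362/r(228, 136) = 69362/(((1/2)*(9 + 136)/228)) = 69362/(((1/2)*(1/228)*145)) = 69362/(145/456) = 69362*(456/145) = 31629072/145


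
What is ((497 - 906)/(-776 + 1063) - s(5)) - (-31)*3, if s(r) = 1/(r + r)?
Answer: 262533/2870 ≈ 91.475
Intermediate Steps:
s(r) = 1/(2*r)
((497 - 906)/(-776 + 1063) - s(5)) - (-31)*3 = ((497 - 906)/(-776 + 1063) - 1/(2*5)) - (-31)*3 = (-409/287 - 1/(2*5)) - 1*(-93) = (-409*1/287 - 1*⅒) + 93 = (-409/287 - ⅒) + 93 = -4377/2870 + 93 = 262533/2870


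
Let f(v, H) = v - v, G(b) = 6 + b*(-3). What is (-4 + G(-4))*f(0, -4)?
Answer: 0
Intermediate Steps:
G(b) = 6 - 3*b
f(v, H) = 0
(-4 + G(-4))*f(0, -4) = (-4 + (6 - 3*(-4)))*0 = (-4 + (6 + 12))*0 = (-4 + 18)*0 = 14*0 = 0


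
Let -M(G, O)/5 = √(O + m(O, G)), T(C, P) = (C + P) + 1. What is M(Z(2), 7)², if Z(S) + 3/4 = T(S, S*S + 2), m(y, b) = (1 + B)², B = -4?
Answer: 400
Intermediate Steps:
m(y, b) = 9 (m(y, b) = (1 - 4)² = (-3)² = 9)
T(C, P) = 1 + C + P
Z(S) = 9/4 + S + S² (Z(S) = -¾ + (1 + S + (S*S + 2)) = -¾ + (1 + S + (S² + 2)) = -¾ + (1 + S + (2 + S²)) = -¾ + (3 + S + S²) = 9/4 + S + S²)
M(G, O) = -5*√(9 + O) (M(G, O) = -5*√(O + 9) = -5*√(9 + O))
M(Z(2), 7)² = (-5*√(9 + 7))² = (-5*√16)² = (-5*4)² = (-20)² = 400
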